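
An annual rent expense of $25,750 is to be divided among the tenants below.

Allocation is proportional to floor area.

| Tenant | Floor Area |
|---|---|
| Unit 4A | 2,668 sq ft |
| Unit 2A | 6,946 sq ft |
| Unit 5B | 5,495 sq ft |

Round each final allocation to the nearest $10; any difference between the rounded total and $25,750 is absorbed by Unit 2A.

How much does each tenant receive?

Unit 4A: $4,550 | Unit 2A: $11,830 | Unit 5B: $9,370

Combined floor area = 15,109.
Pro-rata amounts: Unit 4A 2,668/15,109 × $25,750 = 4,547.02; Unit 2A 6,946/15,109 × $25,750 = 11,837.94; Unit 5B 5,495/15,109 × $25,750 = 9,365.03.
At nearest $10: Unit 4A $4,550; Unit 2A $11,840; Unit 5B $9,370. Sum = $25,760.
Difference $25,750 − $25,760 = −$10 applied to Unit 2A: Unit 2A becomes $11,830.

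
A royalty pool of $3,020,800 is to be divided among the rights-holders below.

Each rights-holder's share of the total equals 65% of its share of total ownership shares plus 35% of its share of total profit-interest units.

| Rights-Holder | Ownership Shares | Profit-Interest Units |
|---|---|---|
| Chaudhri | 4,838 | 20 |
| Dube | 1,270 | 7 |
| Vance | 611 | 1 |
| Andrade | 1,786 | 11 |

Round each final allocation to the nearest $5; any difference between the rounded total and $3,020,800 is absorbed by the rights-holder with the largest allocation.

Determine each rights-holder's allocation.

Chaudhri: $1,659,125; Dube: $482,970; Vance: $168,170; Andrade: $710,535

Ownership shares total 8,505; profit-interest units total 39.
Combined weights (65% ownership shares + 35% profit-interest units): Chaudhri 0.5492; Dube 0.1599; Vance 0.0557; Andrade 0.2352.
Raw shares: Chaudhri 1,659,127.24; Dube 482,968.72; Vance 168,169.21; Andrade 710,534.84.
Rounded to nearest $5: Chaudhri $1,659,125; Dube $482,970; Vance $168,170; Andrade $710,535. Sum = $3,020,800.
No rounding difference to absorb.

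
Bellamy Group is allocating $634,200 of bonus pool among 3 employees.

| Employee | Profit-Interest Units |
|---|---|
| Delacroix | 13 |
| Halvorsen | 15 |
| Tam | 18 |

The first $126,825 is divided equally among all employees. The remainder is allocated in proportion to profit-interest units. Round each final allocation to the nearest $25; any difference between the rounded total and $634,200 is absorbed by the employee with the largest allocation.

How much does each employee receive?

$126,825 shared equally gives $42,275 per employee.
Remainder $507,375 by profit-interest units (total 46): Delacroix 143,388.59 → $143,400; Halvorsen 165,448.37 → $165,450; Tam 198,538.04 → $198,550.
Rounding difference −$25 on remainder applied to Tam.
Totals: Delacroix $42,275 + $143,400 = $185,675; Halvorsen $42,275 + $165,450 = $207,725; Tam $42,275 + $198,525 = $240,800.

Delacroix: $185,675 | Halvorsen: $207,725 | Tam: $240,800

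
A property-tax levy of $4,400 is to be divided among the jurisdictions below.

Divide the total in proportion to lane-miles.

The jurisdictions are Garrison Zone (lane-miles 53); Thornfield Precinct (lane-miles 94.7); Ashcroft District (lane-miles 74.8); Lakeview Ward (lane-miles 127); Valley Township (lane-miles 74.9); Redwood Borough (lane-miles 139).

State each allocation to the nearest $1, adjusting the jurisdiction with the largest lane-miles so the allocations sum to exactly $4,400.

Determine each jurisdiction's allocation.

Total lane-miles = 563.4.
Pro-rata amounts: Garrison Zone 53/563.4 × $4,400 = 413.92; Thornfield Precinct 94.7/563.4 × $4,400 = 739.58; Ashcroft District 74.8/563.4 × $4,400 = 584.17; Lakeview Ward 127/563.4 × $4,400 = 991.84; Valley Township 74.9/563.4 × $4,400 = 584.95; Redwood Borough 139/563.4 × $4,400 = 1,085.55.
At nearest $1: Garrison Zone $414; Thornfield Precinct $740; Ashcroft District $584; Lakeview Ward $992; Valley Township $585; Redwood Borough $1,086. Sum = $4,401.
Difference $4,400 − $4,401 = −$1 applied to largest lane-miles (Redwood Borough): Redwood Borough becomes $1,085.

Garrison Zone: $414 | Thornfield Precinct: $740 | Ashcroft District: $584 | Lakeview Ward: $992 | Valley Township: $585 | Redwood Borough: $1,085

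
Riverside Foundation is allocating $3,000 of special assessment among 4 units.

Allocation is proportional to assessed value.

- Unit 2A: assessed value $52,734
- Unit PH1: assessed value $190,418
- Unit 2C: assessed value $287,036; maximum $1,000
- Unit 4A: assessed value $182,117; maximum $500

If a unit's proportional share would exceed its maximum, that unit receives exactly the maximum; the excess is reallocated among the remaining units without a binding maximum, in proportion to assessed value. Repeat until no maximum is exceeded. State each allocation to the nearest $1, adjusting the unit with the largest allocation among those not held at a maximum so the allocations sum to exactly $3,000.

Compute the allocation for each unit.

Total assessed value = 712,305.
Proportional shares (ignoring caps): Unit 2A 222.10; Unit PH1 801.98; Unit 2C 1,208.90; Unit 4A 767.02.
Capped: Unit 2C ($1,000), Unit 4A ($500); balance $1,500 reallocated over remaining assessed value 243,152.
Shares after redistribution: Unit 2A 325.32 → $325; Unit PH1 1,174.68 → $1,175.

Unit 2A: $325; Unit PH1: $1,175; Unit 2C: $1,000; Unit 4A: $500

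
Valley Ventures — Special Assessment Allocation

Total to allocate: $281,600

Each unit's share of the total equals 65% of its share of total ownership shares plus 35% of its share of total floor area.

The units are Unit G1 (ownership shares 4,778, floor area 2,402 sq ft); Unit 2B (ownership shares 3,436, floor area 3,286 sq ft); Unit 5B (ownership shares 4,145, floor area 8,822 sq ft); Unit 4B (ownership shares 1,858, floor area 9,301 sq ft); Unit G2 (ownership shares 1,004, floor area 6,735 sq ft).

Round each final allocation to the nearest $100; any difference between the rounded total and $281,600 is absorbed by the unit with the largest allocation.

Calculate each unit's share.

Ownership shares total 15,221; floor area total 30,546.
Combined weights (65% ownership shares + 35% floor area): Unit G1 0.2316; Unit 2B 0.1844; Unit 5B 0.2781; Unit 4B 0.1859; Unit G2 0.1200.
Raw shares: Unit G1 65,208.11; Unit 2B 51,922.22; Unit 5B 78,310.81; Unit 4B 52,354.05; Unit G2 33,804.81.
After rounding ($100): Unit G1 $65,200; Unit 2B $51,900; Unit 5B $78,300; Unit 4B $52,400; Unit G2 $33,800. Sum = $281,600.
Rounded total matches; no reconciliation needed.

Unit G1: $65,200 · Unit 2B: $51,900 · Unit 5B: $78,300 · Unit 4B: $52,400 · Unit G2: $33,800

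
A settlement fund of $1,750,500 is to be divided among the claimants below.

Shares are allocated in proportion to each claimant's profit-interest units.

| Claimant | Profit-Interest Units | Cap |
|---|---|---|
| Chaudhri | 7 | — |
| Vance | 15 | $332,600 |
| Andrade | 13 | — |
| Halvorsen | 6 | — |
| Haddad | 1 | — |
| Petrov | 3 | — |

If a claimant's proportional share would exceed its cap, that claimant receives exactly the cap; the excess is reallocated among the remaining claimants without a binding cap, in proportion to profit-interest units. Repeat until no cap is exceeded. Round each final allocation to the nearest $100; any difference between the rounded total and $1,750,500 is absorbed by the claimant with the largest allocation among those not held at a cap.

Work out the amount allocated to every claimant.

Chaudhri: $330,800 · Vance: $332,600 · Andrade: $614,400 · Halvorsen: $283,600 · Haddad: $47,300 · Petrov: $141,800

Sum of profit-interest units: 45.
Proportional shares (ignoring caps): Chaudhri 272,300.00; Vance 583,500.00; Andrade 505,700.00; Halvorsen 233,400.00; Haddad 38,900.00; Petrov 116,700.00.
Held at cap: Vance ($332,600); residual $1,417,900 reallocated over remaining profit-interest units 30.
Remaining shares: Chaudhri 330,843.33 → $330,800; Andrade 614,423.33 → $614,400; Halvorsen 283,580.00 → $283,600; Haddad 47,263.33 → $47,300; Petrov 141,790.00 → $141,800.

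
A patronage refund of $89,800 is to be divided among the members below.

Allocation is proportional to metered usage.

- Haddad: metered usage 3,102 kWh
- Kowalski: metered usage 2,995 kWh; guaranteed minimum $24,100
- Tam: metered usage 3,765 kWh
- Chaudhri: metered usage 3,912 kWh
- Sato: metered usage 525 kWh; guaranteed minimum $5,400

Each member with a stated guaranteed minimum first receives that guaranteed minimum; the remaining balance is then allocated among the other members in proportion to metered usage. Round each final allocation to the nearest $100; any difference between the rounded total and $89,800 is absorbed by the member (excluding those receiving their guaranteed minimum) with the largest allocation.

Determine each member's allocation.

Haddad: $17,400; Kowalski: $24,100; Tam: $21,100; Chaudhri: $21,800; Sato: $5,400

Minimums first: Kowalski $24,100; Sato $5,400. Balance $60,300.
Balance split over remaining metered usage 10,779: Haddad 17,353.24 → $17,400; Tam 21,062.20 → $21,100; Chaudhri 21,884.55 → $21,900.
Rounding difference −$100 applied to Chaudhri → $21,800.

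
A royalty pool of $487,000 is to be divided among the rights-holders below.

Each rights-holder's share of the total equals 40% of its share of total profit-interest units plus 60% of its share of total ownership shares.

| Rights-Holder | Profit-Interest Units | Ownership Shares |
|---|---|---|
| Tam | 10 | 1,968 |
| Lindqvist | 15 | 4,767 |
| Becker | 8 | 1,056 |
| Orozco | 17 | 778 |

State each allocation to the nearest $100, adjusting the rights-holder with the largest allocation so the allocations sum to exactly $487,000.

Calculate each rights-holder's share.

Totals — profit-interest units 50, ownership shares 8,569.
Blended shares (40% profit-interest units + 60% ownership shares): Tam 0.2178; Lindqvist 0.4538; Becker 0.1379; Orozco 0.1905.
Unrounded shares: Tam 106,068.13; Lindqvist 220,993.09; Becker 67,177.24; Orozco 92,761.54.
After rounding ($100): Tam $106,100; Lindqvist $221,000; Becker $67,200; Orozco $92,800. Sum = $487,100.
Difference $487,000 − $487,100 = −$100 applied to largest allocation (Lindqvist): Lindqvist becomes $220,900.

Tam: $106,100; Lindqvist: $220,900; Becker: $67,200; Orozco: $92,800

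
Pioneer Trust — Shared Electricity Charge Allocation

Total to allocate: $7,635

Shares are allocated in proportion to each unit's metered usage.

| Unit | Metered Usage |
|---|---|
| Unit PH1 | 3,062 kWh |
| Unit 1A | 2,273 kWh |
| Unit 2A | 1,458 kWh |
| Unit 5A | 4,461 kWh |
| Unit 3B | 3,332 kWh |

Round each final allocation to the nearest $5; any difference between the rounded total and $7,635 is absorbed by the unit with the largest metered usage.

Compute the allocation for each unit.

Unit PH1: $1,605 | Unit 1A: $1,190 | Unit 2A: $765 | Unit 5A: $2,330 | Unit 3B: $1,745

Metered usage total: 3,062 + 2,273 + 1,458 + 4,461 + 3,332 = 14,586.
Proportional shares: Unit PH1 1,602.80; Unit 1A 1,189.80; Unit 2A 763.19; Unit 5A 2,335.10; Unit 3B 1,744.13.
After rounding ($5): Unit PH1 $1,605; Unit 1A $1,190; Unit 2A $765; Unit 5A $2,335; Unit 3B $1,745. Sum = $7,640.
Difference $7,635 − $7,640 = −$5 applied to largest metered usage (Unit 5A): Unit 5A becomes $2,330.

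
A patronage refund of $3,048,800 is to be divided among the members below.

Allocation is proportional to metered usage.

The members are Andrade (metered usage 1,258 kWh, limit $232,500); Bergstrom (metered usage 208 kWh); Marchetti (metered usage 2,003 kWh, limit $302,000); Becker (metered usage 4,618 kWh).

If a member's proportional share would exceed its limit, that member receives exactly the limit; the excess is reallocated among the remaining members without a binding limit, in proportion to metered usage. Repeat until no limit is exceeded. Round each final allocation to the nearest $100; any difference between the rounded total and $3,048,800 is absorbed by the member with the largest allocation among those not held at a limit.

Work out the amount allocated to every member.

Sum of metered usage: 8,087.
Pro-rata shares before constraints: Andrade 474,266.16; Bergstrom 78,416.03; Marchetti 755,131.25; Becker 1,740,986.57.
Cap binds for Andrade ($232,500), Marchetti ($302,000); balance $2,514,300 reallocated over remaining metered usage 4,826.
Remaining shares: Bergstrom 108,366.02 → $108,400; Becker 2,405,933.98 → $2,405,900.

Andrade: $232,500 | Bergstrom: $108,400 | Marchetti: $302,000 | Becker: $2,405,900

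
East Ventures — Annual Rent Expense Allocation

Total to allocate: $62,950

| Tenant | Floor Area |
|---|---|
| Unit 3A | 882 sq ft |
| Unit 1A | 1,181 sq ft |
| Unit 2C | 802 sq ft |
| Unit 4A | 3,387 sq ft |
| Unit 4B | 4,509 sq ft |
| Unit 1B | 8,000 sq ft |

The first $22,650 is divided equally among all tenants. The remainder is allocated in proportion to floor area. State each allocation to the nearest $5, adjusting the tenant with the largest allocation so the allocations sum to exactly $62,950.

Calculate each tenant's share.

Unit 3A: $5,670 | Unit 1A: $6,310 | Unit 2C: $5,500 | Unit 4A: $11,050 | Unit 4B: $13,460 | Unit 1B: $20,960

Equal tier: $22,650 ÷ 6 = $3,775 apiece.
Remainder $40,300 by floor area (total 18,761): Unit 3A 1,894.60 → $1,895; Unit 1A 2,536.87 → $2,535; Unit 2C 1,722.75 → $1,725; Unit 4A 7,275.52 → $7,275; Unit 4B 9,685.66 → $9,685; Unit 1B 17,184.59 → $17,185.
Totals: Unit 3A $3,775 + $1,895 = $5,670; Unit 1A $3,775 + $2,535 = $6,310; Unit 2C $3,775 + $1,725 = $5,500; Unit 4A $3,775 + $7,275 = $11,050; Unit 4B $3,775 + $9,685 = $13,460; Unit 1B $3,775 + $17,185 = $20,960.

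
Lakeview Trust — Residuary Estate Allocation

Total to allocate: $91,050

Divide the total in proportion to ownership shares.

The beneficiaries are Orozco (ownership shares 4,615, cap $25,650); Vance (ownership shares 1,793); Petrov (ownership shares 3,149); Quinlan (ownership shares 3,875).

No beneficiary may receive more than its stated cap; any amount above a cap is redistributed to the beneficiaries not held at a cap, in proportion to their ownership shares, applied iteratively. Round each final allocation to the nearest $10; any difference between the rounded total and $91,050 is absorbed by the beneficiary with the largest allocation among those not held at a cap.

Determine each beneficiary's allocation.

Orozco: $25,650 · Vance: $13,300 · Petrov: $23,360 · Quinlan: $28,740

Ownership shares total: 13,432.
Proportional shares (ignoring caps): Orozco 31,283.19; Vance 12,154.01; Petrov 21,345.78; Quinlan 26,267.03.
Capped: Orozco ($25,650); balance $65,400 reallocated over remaining ownership shares 8,817.
Shares after redistribution: Vance 13,299.56 → $13,300; Petrov 23,357.67 → $23,360; Quinlan 28,742.77 → $28,740.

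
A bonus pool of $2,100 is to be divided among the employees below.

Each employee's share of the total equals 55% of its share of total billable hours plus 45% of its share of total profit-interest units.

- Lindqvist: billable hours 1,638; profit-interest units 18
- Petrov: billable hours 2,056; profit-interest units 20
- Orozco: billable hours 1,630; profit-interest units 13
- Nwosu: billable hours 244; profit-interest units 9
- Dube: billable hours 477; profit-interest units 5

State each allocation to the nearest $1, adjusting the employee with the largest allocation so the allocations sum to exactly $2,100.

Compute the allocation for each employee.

Billable hours total 6,045; profit-interest units total 65.
Blended shares (55% billable hours + 45% profit-interest units): Lindqvist 0.2736; Petrov 0.3255; Orozco 0.2383; Nwosu 0.0845; Dube 0.0780.
Proportional shares: Lindqvist 574.66; Petrov 683.60; Orozco 500.44; Nwosu 177.47; Dube 163.83.
After rounding ($1): Lindqvist $575; Petrov $684; Orozco $500; Nwosu $177; Dube $164. Sum = $2,100.
No rounding difference to absorb.

Lindqvist: $575 | Petrov: $684 | Orozco: $500 | Nwosu: $177 | Dube: $164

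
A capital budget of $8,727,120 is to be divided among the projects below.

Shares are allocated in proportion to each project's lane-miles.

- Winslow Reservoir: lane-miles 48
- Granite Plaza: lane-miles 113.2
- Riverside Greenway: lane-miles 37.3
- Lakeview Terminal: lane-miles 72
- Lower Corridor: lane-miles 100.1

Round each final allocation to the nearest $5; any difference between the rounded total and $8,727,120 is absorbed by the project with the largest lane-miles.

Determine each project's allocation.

Winslow Reservoir: $1,130,335 | Granite Plaza: $2,665,705 | Riverside Greenway: $878,365 | Lakeview Terminal: $1,695,500 | Lower Corridor: $2,357,215

Sum of lane-miles: 48 + 113.2 + 37.3 + 72 + 100.1 = 370.6.
Pro-rata amounts: Winslow Reservoir 1,130,333.94; Granite Plaza 2,665,704.22; Riverside Greenway 878,363.67; Lakeview Terminal 1,695,500.92; Lower Corridor 2,357,217.25.
Rounded to nearest $5: Winslow Reservoir $1,130,335; Granite Plaza $2,665,705; Riverside Greenway $878,365; Lakeview Terminal $1,695,500; Lower Corridor $2,357,215. Sum = $8,727,120.
Rounded total matches; no reconciliation needed.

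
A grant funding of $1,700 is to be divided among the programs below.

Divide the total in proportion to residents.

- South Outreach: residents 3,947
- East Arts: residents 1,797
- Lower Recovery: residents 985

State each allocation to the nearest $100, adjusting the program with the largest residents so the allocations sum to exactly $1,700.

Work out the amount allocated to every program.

Sum of residents: 3,947 + 1,797 + 985 = 6,729.
Proportional shares: South Outreach 997.16; East Arts 453.99; Lower Recovery 248.85.
After rounding ($100): South Outreach $1,000; East Arts $500; Lower Recovery $200. Sum = $1,700.
Rounded total matches; no reconciliation needed.

South Outreach: $1,000 · East Arts: $500 · Lower Recovery: $200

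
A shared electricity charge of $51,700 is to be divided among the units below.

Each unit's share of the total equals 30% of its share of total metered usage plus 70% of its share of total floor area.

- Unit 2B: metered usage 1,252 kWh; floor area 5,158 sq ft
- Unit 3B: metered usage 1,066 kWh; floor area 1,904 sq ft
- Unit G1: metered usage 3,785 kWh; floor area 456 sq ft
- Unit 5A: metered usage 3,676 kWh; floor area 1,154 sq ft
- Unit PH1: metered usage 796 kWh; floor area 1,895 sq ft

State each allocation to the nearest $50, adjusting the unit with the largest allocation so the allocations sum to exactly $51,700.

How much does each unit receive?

Unit 2B: $19,500 | Unit 3B: $8,100 | Unit G1: $7,100 | Unit 5A: $9,350 | Unit PH1: $7,650

Totals — metered usage 10,575, floor area 10,567.
Combined weights (30% metered usage + 70% floor area): Unit 2B 0.3772; Unit 3B 0.1564; Unit G1 0.1376; Unit 5A 0.1807; Unit PH1 0.1481.
Pro-rata amounts: Unit 2B 19,501.45; Unit 3B 8,084.31; Unit G1 7,113.05; Unit 5A 9,343.70; Unit PH1 7,657.49.
At nearest $50: Unit 2B $19,500; Unit 3B $8,100; Unit G1 $7,100; Unit 5A $9,350; Unit PH1 $7,650. Sum = $51,700.
Rounded total matches; no reconciliation needed.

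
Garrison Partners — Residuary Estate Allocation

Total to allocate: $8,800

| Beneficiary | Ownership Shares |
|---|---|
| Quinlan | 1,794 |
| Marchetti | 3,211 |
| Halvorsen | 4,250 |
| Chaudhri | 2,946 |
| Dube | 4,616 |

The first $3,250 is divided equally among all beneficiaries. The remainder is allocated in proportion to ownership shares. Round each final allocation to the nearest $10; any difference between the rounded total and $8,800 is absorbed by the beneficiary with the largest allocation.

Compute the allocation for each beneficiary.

Quinlan: $1,240 · Marchetti: $1,710 · Halvorsen: $2,050 · Chaudhri: $1,620 · Dube: $2,180

Equal tier: $3,250 ÷ 5 = $650 apiece.
Remainder $5,550 by ownership shares (total 16,817): Quinlan 592.06 → $590; Marchetti 1,059.70 → $1,060; Halvorsen 1,402.60 → $1,400; Chaudhri 972.25 → $970; Dube 1,523.39 → $1,520.
Rounding difference +$10 on remainder applied to Dube.
Totals: Quinlan $650 + $590 = $1,240; Marchetti $650 + $1,060 = $1,710; Halvorsen $650 + $1,400 = $2,050; Chaudhri $650 + $970 = $1,620; Dube $650 + $1,530 = $2,180.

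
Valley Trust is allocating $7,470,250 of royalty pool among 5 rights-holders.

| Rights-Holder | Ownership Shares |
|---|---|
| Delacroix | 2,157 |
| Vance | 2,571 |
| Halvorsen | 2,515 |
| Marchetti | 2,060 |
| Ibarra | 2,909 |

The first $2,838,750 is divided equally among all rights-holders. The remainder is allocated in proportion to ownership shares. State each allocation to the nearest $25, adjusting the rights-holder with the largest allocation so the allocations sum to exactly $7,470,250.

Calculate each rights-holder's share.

Delacroix: $1,385,800 | Vance: $1,542,825 | Halvorsen: $1,521,575 | Marchetti: $1,349,025 | Ibarra: $1,671,025

First tranche $2,838,750 split equally: $567,750 each.
Remainder $4,631,500 by ownership shares (total 12,212): Delacroix 818,059.74 → $818,050; Vance 975,072.59 → $975,075; Halvorsen 953,834.14 → $953,825; Marchetti 781,271.70 → $781,275; Ibarra 1,103,261.83 → $1,103,250.
Rounding difference +$25 on remainder applied to Ibarra.
Totals: Delacroix $567,750 + $818,050 = $1,385,800; Vance $567,750 + $975,075 = $1,542,825; Halvorsen $567,750 + $953,825 = $1,521,575; Marchetti $567,750 + $781,275 = $1,349,025; Ibarra $567,750 + $1,103,275 = $1,671,025.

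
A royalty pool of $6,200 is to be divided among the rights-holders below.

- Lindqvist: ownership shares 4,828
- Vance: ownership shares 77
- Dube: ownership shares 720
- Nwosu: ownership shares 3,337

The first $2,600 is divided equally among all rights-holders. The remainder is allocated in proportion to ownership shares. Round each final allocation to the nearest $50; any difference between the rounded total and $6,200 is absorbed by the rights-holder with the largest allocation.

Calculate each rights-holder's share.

Lindqvist: $2,550; Vance: $700; Dube: $950; Nwosu: $2,000

$2,600 shared equally gives $650 per rights-holder.
Remainder $3,600 by ownership shares (total 8,962): Lindqvist 1,939.39 → $1,950; Vance 30.93 → $50; Dube 289.22 → $300; Nwosu 1,340.46 → $1,350.
Rounding difference −$50 on remainder applied to Lindqvist.
Totals: Lindqvist $650 + $1,900 = $2,550; Vance $650 + $50 = $700; Dube $650 + $300 = $950; Nwosu $650 + $1,350 = $2,000.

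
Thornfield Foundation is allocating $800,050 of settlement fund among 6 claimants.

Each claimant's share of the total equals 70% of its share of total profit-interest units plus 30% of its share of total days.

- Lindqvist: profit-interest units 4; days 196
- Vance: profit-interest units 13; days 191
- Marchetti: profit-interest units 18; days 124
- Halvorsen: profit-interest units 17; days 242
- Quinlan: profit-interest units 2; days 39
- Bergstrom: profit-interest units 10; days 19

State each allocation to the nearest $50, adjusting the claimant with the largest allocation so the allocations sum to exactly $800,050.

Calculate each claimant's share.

Lindqvist: $93,000 | Vance: $170,300 | Marchetti: $194,200 | Halvorsen: $220,350 | Quinlan: $29,050 | Bergstrom: $93,150

Totals — profit-interest units 64, days 811.
Composite weights (70% profit-interest units + 30% days): Lindqvist 0.1163; Vance 0.2128; Marchetti 0.2427; Halvorsen 0.2755; Quinlan 0.0363; Bergstrom 0.1164.
Raw shares: Lindqvist 93,008.28; Vance 170,283.45; Marchetti 194,207.57; Halvorsen 220,379.06; Quinlan 29,043.12; Bergstrom 93,128.51.
After rounding ($50): Lindqvist $93,000; Vance $170,300; Marchetti $194,200; Halvorsen $220,400; Quinlan $29,050; Bergstrom $93,150. Sum = $800,100.
Difference $800,050 − $800,100 = −$50 applied to largest allocation (Halvorsen): Halvorsen becomes $220,350.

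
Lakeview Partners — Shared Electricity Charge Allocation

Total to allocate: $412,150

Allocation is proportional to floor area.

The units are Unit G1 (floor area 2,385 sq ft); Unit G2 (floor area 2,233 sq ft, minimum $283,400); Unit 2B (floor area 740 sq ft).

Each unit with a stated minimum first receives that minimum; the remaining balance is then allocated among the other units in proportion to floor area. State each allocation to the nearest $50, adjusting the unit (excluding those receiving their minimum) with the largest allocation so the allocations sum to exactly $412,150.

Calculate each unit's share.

Unit G1: $98,250; Unit G2: $283,400; Unit 2B: $30,500

Minimums first: Unit G2 $283,400. Balance $128,750.
Balance split over remaining floor area 3,125: Unit G1 98,262.00 → $98,250; Unit 2B 30,488.00 → $30,500.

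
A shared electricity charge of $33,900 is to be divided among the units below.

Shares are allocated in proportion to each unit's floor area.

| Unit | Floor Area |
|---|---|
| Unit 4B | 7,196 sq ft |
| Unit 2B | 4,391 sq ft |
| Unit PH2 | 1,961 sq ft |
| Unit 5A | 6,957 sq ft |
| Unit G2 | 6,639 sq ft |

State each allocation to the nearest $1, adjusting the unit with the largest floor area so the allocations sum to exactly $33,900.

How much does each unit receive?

Unit 4B: $8,987; Unit 2B: $5,484; Unit PH2: $2,449; Unit 5A: $8,689; Unit G2: $8,291

Sum of floor area: 7,196 + 4,391 + 1,961 + 6,957 + 6,639 = 27,144.
Unrounded shares: Unit 4B 8,987.05; Unit 2B 5,483.90; Unit PH2 2,449.08; Unit 5A 8,688.56; Unit G2 8,291.41.
After rounding ($1): Unit 4B $8,987; Unit 2B $5,484; Unit PH2 $2,449; Unit 5A $8,689; Unit G2 $8,291. Sum = $33,900.
Rounded total matches; no reconciliation needed.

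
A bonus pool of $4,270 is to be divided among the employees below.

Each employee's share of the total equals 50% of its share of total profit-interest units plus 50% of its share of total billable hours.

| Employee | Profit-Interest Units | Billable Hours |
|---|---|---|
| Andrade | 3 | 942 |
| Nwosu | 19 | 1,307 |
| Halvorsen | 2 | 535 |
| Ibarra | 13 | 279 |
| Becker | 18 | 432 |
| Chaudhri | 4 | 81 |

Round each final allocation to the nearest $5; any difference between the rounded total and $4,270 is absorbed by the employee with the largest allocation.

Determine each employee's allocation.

Totals — profit-interest units 59, billable hours 3,576.
Composite weights (50% profit-interest units + 50% billable hours): Andrade 0.1571; Nwosu 0.3438; Halvorsen 0.0918; Ibarra 0.1492; Becker 0.2129; Chaudhri 0.0452.
Proportional shares: Andrade 670.97; Nwosu 1,467.87; Halvorsen 391.79; Ibarra 637.00; Becker 909.28; Chaudhri 193.11.
At nearest $5: Andrade $670; Nwosu $1,470; Halvorsen $390; Ibarra $635; Becker $910; Chaudhri $195. Sum = $4,270.
Rounded total matches; no reconciliation needed.

Andrade: $670 · Nwosu: $1,470 · Halvorsen: $390 · Ibarra: $635 · Becker: $910 · Chaudhri: $195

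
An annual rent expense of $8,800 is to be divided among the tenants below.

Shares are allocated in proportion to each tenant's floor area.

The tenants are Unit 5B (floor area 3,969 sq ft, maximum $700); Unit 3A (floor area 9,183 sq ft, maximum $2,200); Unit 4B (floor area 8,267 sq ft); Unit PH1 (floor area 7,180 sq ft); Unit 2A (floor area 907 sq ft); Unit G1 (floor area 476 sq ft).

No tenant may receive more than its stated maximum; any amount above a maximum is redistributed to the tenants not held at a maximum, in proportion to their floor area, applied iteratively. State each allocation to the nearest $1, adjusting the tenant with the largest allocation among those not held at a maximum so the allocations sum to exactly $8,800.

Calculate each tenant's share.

Unit 5B: $700; Unit 3A: $2,200; Unit 4B: $2,898; Unit PH1: $2,517; Unit 2A: $318; Unit G1: $167

Combined floor area = 29,982.
Unconstrained shares: Unit 5B 1,164.94; Unit 3A 2,695.30; Unit 4B 2,426.44; Unit PH1 2,107.40; Unit 2A 266.21; Unit G1 139.71.
Cap binds for Unit 5B ($700), Unit 3A ($2,200); balance $5,900 reallocated over remaining floor area 16,830.
Shares after redistribution: Unit 4B 2,898.12 → $2,898; Unit PH1 2,517.05 → $2,517; Unit 2A 317.96 → $318; Unit G1 166.87 → $167.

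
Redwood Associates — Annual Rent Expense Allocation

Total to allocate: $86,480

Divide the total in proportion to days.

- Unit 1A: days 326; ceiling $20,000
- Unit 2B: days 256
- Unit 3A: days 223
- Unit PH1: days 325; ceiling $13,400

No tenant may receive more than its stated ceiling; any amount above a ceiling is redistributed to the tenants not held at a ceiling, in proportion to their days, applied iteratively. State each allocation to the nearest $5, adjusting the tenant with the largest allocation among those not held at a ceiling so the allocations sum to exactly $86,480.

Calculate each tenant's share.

Combined days = 1,130.
Proportional shares (ignoring caps): Unit 1A 24,949.10; Unit 2B 19,591.93; Unit 3A 17,066.41; Unit PH1 24,872.57.
Capped: Unit 1A ($20,000), Unit PH1 ($13,400); residual $53,080 reallocated over remaining days 479.
Shares after redistribution: Unit 2B 28,368.43 → $28,370; Unit 3A 24,711.57 → $24,710.

Unit 1A: $20,000 | Unit 2B: $28,370 | Unit 3A: $24,710 | Unit PH1: $13,400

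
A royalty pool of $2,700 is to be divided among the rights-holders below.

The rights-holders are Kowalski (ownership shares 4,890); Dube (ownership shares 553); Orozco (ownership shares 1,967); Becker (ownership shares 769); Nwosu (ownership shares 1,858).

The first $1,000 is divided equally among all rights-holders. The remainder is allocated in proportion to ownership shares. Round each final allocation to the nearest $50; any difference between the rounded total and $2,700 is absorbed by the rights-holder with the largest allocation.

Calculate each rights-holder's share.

First tranche $1,000 split equally: $200 each.
Remainder $1,700 by ownership shares (total 10,037): Kowalski 828.24 → $850; Dube 93.66 → $100; Orozco 333.16 → $350; Becker 130.25 → $150; Nwosu 314.70 → $300.
Rounding difference −$50 on remainder applied to Kowalski.
Totals: Kowalski $200 + $800 = $1,000; Dube $200 + $100 = $300; Orozco $200 + $350 = $550; Becker $200 + $150 = $350; Nwosu $200 + $300 = $500.

Kowalski: $1,000 · Dube: $300 · Orozco: $550 · Becker: $350 · Nwosu: $500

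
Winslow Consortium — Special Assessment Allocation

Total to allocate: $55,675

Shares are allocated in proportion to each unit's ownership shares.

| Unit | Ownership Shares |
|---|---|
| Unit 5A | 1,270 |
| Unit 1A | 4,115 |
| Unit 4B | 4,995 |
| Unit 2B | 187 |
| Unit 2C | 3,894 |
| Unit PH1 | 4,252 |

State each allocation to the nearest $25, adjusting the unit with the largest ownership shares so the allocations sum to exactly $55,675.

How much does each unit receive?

Unit 5A: $3,775 · Unit 1A: $12,250 · Unit 4B: $14,875 · Unit 2B: $550 · Unit 2C: $11,575 · Unit PH1: $12,650

Total ownership shares = 18,713.
Raw shares: Unit 5A 1,270/18,713 × $55,675 = 3,778.51; Unit 1A 4,115/18,713 × $55,675 = 12,242.97; Unit 4B 4,995/18,713 × $55,675 = 14,861.15; Unit 2B 187/18,713 × $55,675 = 556.36; Unit 2C 3,894/18,713 × $55,675 = 11,585.45; Unit PH1 4,252/18,713 × $55,675 = 12,650.57.
Rounded to nearest $25: Unit 5A $3,775; Unit 1A $12,250; Unit 4B $14,850; Unit 2B $550; Unit 2C $11,575; Unit PH1 $12,650. Sum = $55,650.
Difference $55,675 − $55,650 = +$25 applied to largest ownership shares (Unit 4B): Unit 4B becomes $14,875.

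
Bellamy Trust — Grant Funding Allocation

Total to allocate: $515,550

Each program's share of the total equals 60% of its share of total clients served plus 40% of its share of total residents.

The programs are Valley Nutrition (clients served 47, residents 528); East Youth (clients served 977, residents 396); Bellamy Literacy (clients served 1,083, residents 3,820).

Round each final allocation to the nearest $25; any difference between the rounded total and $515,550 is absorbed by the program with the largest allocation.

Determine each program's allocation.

Valley Nutrition: $29,850; East Youth: $160,650; Bellamy Literacy: $325,050

Clients served total 2,107; residents total 4,744.
Combined weights (60% clients served + 40% residents): Valley Nutrition 0.0579; East Youth 0.3116; Bellamy Literacy 0.6305.
Unrounded shares: Valley Nutrition 29,852.07; East Youth 160,647.97; Bellamy Literacy 325,049.96.
At nearest $25: Valley Nutrition $29,850; East Youth $160,650; Bellamy Literacy $325,050. Sum = $515,550.
Rounded total matches; no reconciliation needed.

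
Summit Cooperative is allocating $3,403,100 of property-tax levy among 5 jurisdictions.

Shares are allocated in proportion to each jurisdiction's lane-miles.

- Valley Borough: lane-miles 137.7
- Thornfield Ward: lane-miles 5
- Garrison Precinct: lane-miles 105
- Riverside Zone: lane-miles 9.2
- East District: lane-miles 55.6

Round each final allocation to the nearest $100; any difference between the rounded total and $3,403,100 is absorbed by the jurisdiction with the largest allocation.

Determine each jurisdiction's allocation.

Lane-miles total: 312.5.
Raw shares: Valley Borough 137.7/312.5 × $3,403,100 = 1,499,541.98; Thornfield Ward 5/312.5 × $3,403,100 = 54,449.60; Garrison Precinct 105/312.5 × $3,403,100 = 1,143,441.60; Riverside Zone 9.2/312.5 × $3,403,100 = 100,187.26; East District 55.6/312.5 × $3,403,100 = 605,479.55.
After rounding ($100): Valley Borough $1,499,500; Thornfield Ward $54,400; Garrison Precinct $1,143,400; Riverside Zone $100,200; East District $605,500. Sum = $3,403,000.
Difference $3,403,100 − $3,403,000 = +$100 applied to largest allocation (Valley Borough): Valley Borough becomes $1,499,600.

Valley Borough: $1,499,600 · Thornfield Ward: $54,400 · Garrison Precinct: $1,143,400 · Riverside Zone: $100,200 · East District: $605,500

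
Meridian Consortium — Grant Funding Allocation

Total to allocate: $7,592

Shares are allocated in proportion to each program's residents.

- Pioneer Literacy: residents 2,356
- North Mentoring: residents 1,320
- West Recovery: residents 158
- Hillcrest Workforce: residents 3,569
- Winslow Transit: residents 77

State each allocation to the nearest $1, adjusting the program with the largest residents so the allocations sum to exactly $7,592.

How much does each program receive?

Residents total: 7,480.
Pro-rata amounts: Pioneer Literacy 2,356/7,480 × $7,592 = 2,391.28; North Mentoring 1,320/7,480 × $7,592 = 1,339.76; West Recovery 158/7,480 × $7,592 = 160.37; Hillcrest Workforce 3,569/7,480 × $7,592 = 3,622.44; Winslow Transit 77/7,480 × $7,592 = 78.15.
At nearest $1: Pioneer Literacy $2,391; North Mentoring $1,340; West Recovery $160; Hillcrest Workforce $3,622; Winslow Transit $78. Sum = $7,591.
Difference $7,592 − $7,591 = +$1 applied to largest residents (Hillcrest Workforce): Hillcrest Workforce becomes $3,623.

Pioneer Literacy: $2,391 | North Mentoring: $1,340 | West Recovery: $160 | Hillcrest Workforce: $3,623 | Winslow Transit: $78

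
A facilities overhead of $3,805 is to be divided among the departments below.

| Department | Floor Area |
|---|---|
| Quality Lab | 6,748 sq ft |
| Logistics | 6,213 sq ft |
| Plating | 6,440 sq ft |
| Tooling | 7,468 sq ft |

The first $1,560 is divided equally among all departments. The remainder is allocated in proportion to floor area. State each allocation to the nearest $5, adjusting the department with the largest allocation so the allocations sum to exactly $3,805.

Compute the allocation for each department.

First tranche $1,560 split equally: $390 each.
Remainder $2,245 by floor area (total 26,869): Quality Lab 563.82 → $565; Logistics 519.12 → $520; Plating 538.08 → $540; Tooling 623.98 → $625.
Rounding difference −$5 on remainder applied to Tooling.
Totals: Quality Lab $390 + $565 = $955; Logistics $390 + $520 = $910; Plating $390 + $540 = $930; Tooling $390 + $620 = $1,010.

Quality Lab: $955 | Logistics: $910 | Plating: $930 | Tooling: $1,010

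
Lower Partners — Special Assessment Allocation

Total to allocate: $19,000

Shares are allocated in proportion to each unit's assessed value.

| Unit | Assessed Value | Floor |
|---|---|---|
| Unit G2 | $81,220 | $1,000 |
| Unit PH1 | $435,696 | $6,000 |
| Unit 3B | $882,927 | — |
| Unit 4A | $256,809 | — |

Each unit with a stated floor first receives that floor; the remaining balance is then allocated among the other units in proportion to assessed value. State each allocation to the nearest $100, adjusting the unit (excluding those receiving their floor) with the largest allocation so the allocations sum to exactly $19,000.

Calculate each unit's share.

Unit G2: $1,000 | Unit PH1: $6,000 | Unit 3B: $9,300 | Unit 4A: $2,700

Guaranteed amounts: Unit G2 $1,000; Unit PH1 $6,000. Remaining pool $12,000.
Remaining pool split over remaining assessed value 1,139,736: Unit 3B 9,296.12 → $9,300; Unit 4A 2,703.88 → $2,700.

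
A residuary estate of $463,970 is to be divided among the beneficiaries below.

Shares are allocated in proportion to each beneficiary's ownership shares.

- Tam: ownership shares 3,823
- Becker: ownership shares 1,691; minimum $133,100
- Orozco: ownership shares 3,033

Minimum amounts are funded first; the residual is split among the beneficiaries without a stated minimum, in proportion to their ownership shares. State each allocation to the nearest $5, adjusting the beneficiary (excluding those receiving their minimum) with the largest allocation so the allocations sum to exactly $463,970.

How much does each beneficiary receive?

Tam: $184,500 | Becker: $133,100 | Orozco: $146,370

Guaranteed amounts: Becker $133,100. Remaining pool $330,870.
Remaining pool split over remaining ownership shares 6,856: Tam 184,497.67 → $184,500; Orozco 146,372.33 → $146,370.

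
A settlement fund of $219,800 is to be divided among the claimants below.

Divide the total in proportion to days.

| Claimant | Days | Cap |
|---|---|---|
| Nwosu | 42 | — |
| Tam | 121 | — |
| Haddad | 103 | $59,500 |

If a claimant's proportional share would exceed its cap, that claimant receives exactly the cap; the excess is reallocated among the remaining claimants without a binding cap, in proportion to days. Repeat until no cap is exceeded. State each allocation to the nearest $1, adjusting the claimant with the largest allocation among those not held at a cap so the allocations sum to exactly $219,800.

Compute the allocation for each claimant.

Nwosu: $41,304 · Tam: $118,996 · Haddad: $59,500

Combined days = 266.
Pro-rata shares before constraints: Nwosu 34,705.26; Tam 99,984.21; Haddad 85,110.53.
Held at cap: Haddad ($59,500); remaining pool $160,300 reallocated over remaining days 163.
Redistributed shares: Nwosu 41,304.29 → $41,304; Tam 118,995.71 → $118,996.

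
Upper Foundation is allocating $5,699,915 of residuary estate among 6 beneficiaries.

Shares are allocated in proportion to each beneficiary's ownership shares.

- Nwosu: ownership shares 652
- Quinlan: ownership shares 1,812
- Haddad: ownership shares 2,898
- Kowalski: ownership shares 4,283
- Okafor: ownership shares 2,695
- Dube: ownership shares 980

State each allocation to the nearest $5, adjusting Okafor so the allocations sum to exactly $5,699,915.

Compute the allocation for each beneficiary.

Nwosu: $279,005; Quinlan: $775,395; Haddad: $1,240,115; Kowalski: $1,832,790; Okafor: $1,153,245; Dube: $419,365

Sum of ownership shares: 13,320.
Raw shares: Nwosu 652/13,320 × $5,699,915 = 279,004.85; Quinlan 1,812/13,320 × $5,699,915 = 775,393.84; Haddad 2,898/13,320 × $5,699,915 = 1,240,116.64; Kowalski 4,283/13,320 × $5,699,915 = 1,832,787.98; Okafor 2,695/13,320 × $5,699,915 = 1,153,248.57; Dube 980/13,320 × $5,699,915 = 419,363.12.
After rounding ($5): Nwosu $279,005; Quinlan $775,395; Haddad $1,240,115; Kowalski $1,832,790; Okafor $1,153,250; Dube $419,365. Sum = $5,699,920.
Difference $5,699,915 − $5,699,920 = −$5 applied to Okafor: Okafor becomes $1,153,245.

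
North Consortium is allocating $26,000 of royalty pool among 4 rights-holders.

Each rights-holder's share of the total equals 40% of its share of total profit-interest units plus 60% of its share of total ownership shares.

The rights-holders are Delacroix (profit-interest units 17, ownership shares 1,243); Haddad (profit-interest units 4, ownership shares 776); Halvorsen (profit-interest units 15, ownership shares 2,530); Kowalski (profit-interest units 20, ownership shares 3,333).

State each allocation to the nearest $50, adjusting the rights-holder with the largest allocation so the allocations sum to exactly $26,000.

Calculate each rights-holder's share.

Totals — profit-interest units 56, ownership shares 7,882.
Combined weights (40% profit-interest units + 60% ownership shares): Delacroix 0.2160; Haddad 0.0876; Halvorsen 0.2997; Kowalski 0.3966.
Raw shares: Delacroix 5,617.28; Haddad 2,278.71; Halvorsen 7,793.07; Kowalski 10,310.94.
At nearest $50: Delacroix $5,600; Haddad $2,300; Halvorsen $7,800; Kowalski $10,300. Sum = $26,000.
Sum already equals the total — no adjustment.

Delacroix: $5,600; Haddad: $2,300; Halvorsen: $7,800; Kowalski: $10,300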